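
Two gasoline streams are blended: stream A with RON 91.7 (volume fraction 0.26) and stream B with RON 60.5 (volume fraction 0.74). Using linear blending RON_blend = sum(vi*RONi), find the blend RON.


Linear blending: RON_blend = sum(vi * RONi)
Contribution 1: 0.26 * 91.7 = 23.842
Contribution 2: 0.74 * 60.5 = 44.77
RON_blend = 23.842 + 44.77 = 68.612

68.612


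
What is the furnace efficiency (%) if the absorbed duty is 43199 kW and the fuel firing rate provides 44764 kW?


Furnace efficiency = Q_absorbed / Q_fuel * 100
= 43199 / 44764 * 100 = 96.50

96.50 %


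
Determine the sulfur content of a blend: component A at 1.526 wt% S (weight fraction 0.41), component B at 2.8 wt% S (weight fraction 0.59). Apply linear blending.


Linear sulfur blending: S_blend = x1*S1 + x2*S2
Contribution 1: 0.41 * 1.526 = 0.62566 wt%
Contribution 2: 0.59 * 2.8 = 1.652 wt%
S_blend = 0.62566 + 1.652 = 2.27766

2.27766 wt%


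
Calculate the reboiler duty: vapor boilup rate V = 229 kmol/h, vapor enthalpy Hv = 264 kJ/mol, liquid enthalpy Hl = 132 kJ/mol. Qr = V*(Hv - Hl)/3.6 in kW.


Qr = 229 * (264 - 132) / 3.6 = 229 * 132 / 3.6 = 8397

8397 kW


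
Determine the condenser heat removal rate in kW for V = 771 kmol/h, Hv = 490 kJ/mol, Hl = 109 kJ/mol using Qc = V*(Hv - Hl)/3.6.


Qc = 771 * (490 - 109) / 3.6 = 771 * 381 / 3.6 = 81600

81600 kW


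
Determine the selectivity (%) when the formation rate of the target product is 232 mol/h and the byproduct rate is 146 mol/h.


Selectivity = desired / (desired + undesired) * 100
Total products = 232 + 146 = 378 mol/h
S = 232 / 378 * 100
= 0.6138 * 100
= 61.38 %

61.38 %


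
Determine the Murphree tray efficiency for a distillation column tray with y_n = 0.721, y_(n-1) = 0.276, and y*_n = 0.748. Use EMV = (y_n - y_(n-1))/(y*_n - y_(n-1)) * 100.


Murphree vapor efficiency: EMV = (y_n - y_(n-1)) / (y*_n - y_(n-1)) * 100
EMV = (0.721 - 0.276) / (0.748 - 0.276) * 100 = 0.445 / 0.472 * 100 = 94.28

94.28 %


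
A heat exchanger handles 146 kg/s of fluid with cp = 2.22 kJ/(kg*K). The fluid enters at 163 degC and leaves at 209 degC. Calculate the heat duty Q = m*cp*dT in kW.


Q = m_dot * cp * delta_T
delta_T = 209 - 163 = 46 K
Q = 146 * 2.22 * 46
= 324.12 * 46
= 14909.52 kW

14909.52 kW


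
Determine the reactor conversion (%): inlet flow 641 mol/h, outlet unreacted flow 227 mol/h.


X = (F_in - F_out) / F_in * 100
Moles reacted = 641 - 227 = 414
X = 414 / 641 * 100
= 0.6459 * 100
= 64.59 %

64.59 %


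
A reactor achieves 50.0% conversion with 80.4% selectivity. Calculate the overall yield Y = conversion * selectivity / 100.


Overall yield = conversion (%) * selectivity (%) / 100
Conversion = 50.0%, Selectivity = 80.4%
Y = 50.0 * 80.4 / 100
= 40.2 %

40.2 %


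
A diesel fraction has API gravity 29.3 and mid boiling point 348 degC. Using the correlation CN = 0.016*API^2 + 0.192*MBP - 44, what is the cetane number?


CN = 0.016 * 29.3^2 + 0.192 * 348 - 44
CN = 13.73584 + 66.816 - 44 = 36.55184

36.55184


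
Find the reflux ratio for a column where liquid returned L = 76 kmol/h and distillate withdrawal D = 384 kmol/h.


Reflux ratio definition: R = L / D (liquid returned / distillate withdrawn)
L = 76 kmol/h, D = 384 kmol/h
R = 76 / 384 = 0.1979

0.1979


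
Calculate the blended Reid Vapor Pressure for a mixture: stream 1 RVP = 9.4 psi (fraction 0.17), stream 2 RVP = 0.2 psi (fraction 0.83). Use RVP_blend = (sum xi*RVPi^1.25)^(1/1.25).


Chevron index: RVP_blend = (sum xi*RVPi^1.25)^(1/1.25)
RVP^1.25 terms: 0.17 * 9.4^1.25 + 0.83 * 0.2^1.25 = 2.90908
RVP_blend = 2.90908^(1/1.25) = 2.350

2.350 psi


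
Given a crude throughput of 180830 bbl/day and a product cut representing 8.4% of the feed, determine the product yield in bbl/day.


Crude throughput = 180830 bbl/day
Fraction yield = 8.4%
yield = throughput * fraction / 100
yield = 180830 * 8.4 / 100 = 15189.72

15189.72 bbl/day


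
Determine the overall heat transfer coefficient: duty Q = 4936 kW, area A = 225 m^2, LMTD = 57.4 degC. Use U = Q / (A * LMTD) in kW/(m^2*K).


From Q = U*A*LMTD, U = Q / (A * LMTD)
U = 4936 / (225 * 57.4) = 4936 / 12915 = 0.3822

0.3822 kW/(m^2*K)


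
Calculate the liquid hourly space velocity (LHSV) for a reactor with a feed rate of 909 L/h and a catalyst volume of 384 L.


LHSV = volumetric feed rate / catalyst volume
= 909 L/h / 384 L
= 2.367 h^-1

2.367 h^-1


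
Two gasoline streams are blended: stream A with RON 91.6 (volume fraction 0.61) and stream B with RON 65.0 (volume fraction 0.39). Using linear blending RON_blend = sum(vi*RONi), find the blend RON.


Linear blending: RON_blend = sum(vi * RONi)
Contribution 1: 0.61 * 91.6 = 55.876
Contribution 2: 0.39 * 65.0 = 25.35
RON_blend = 55.876 + 25.35 = 81.226

81.226


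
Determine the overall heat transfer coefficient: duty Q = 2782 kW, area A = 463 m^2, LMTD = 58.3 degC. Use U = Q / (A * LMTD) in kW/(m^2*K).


From Q = U*A*LMTD, U = Q / (A * LMTD)
U = 2782 / (463 * 58.3) = 2782 / 26992.9 = 0.1031

0.1031 kW/(m^2*K)


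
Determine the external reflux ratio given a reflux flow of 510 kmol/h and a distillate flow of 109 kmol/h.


Reflux ratio definition: R = L / D (liquid returned / distillate withdrawn)
L = 510 kmol/h, D = 109 kmol/h
R = 510 / 109 = 4.679

4.679


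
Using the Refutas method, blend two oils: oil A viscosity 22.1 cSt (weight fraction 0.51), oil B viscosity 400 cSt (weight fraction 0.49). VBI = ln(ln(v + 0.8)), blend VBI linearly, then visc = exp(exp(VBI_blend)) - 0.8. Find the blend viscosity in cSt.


Refutas method: VBN_i = 14.534*ln(ln(visc_i + 0.8)) + 10.975, blended linearly by mass fraction; since VBN is linear in VBI_i = ln(ln(visc_i + 0.8)) and the fractions sum to 1, blend VBI directly: visc = exp(exp(VBI_blend)) - 0.8
VBI_1 = ln(ln(22.1 + 0.8)) = 1.1414
VBI_2 = ln(ln(400 + 0.8)) = 1.79067
VBI_blend = 0.51 * 1.1414 + 0.49 * 1.79067 = 1.45954
visc_blend = exp(exp(1.45954)) - 0.8 = 73.19

73.19 cSt


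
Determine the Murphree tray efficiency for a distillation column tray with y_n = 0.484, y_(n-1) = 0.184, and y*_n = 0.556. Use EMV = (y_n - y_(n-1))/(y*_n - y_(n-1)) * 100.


Murphree vapor efficiency: EMV = (y_n - y_(n-1)) / (y*_n - y_(n-1)) * 100
EMV = (0.484 - 0.184) / (0.556 - 0.184) * 100 = 0.3 / 0.372 * 100 = 80.65

80.65 %


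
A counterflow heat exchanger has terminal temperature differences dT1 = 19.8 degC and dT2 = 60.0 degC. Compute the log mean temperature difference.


LMTD = (dT1 - dT2) / ln(dT1/dT2)
= (19.8 - 60.0) / ln(19.8 / 60.0) = -40.2 / -1.10866 = 36.26

36.26 degC


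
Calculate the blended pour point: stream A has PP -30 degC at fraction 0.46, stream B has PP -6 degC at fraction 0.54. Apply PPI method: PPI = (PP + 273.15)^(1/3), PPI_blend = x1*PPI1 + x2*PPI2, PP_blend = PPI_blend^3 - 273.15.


PPI_1 = (-30 + 273.15)^(1/3) = 6.241535
PPI_2 = (-6 + 273.15)^(1/3) = 6.440482
PPI_blend = 0.46 * 6.241535 + 0.54 * 6.440482 = 6.348966
PP_blend = 6.348966^3 - 273.15 = 255.9228 - 273.15 = -17.23

-17.23 degC


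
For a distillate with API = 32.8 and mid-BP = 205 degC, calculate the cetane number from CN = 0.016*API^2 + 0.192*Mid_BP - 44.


CN = 0.016 * 32.8^2 + 0.192 * 205 - 44
CN = 17.21344 + 39.36 - 44 = 12.57344

12.57344


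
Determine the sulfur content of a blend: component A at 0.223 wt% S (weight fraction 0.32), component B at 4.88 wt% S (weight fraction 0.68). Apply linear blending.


Linear sulfur blending: S_blend = x1*S1 + x2*S2
Contribution 1: 0.32 * 0.223 = 0.07136 wt%
Contribution 2: 0.68 * 4.88 = 3.3184 wt%
S_blend = 0.07136 + 3.3184 = 3.38976

3.38976 wt%


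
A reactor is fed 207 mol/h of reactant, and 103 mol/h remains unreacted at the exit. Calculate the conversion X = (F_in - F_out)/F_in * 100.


X = (F_in - F_out) / F_in * 100
Moles reacted = 207 - 103 = 104
X = 104 / 207 * 100
= 0.5024 * 100
= 50.24 %

50.24 %


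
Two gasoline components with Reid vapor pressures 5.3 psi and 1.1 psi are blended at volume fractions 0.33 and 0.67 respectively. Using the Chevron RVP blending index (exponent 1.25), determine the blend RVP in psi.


Chevron index: RVP_blend = (sum xi*RVPi^1.25)^(1/1.25)
RVP^1.25 terms: 0.33 * 5.3^1.25 + 0.67 * 1.1^1.25 = 3.40851
RVP_blend = 3.40851^(1/1.25) = 2.667

2.667 psi


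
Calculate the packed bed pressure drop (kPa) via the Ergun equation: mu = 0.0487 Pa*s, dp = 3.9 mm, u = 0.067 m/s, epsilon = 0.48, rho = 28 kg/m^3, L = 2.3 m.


dp = 3.9 mm = 0.0039 m
Viscous term = 150*0.0487*0.067*(1-0.48)^2 / (0.0039^2*0.48^3) = 78677.2
Inertial term = 1.75*28*0.067^2*(1-0.48) / (0.0039*0.48^3) = 265.192
dP/L = 78677.2 + 265.192 = 78942.4 Pa/m
dP = 78942.4 * 2.3 / 1000 = 181.6 kPa

181.6 kPa


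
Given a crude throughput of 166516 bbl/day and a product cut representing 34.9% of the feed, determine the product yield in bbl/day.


Crude throughput = 166516 bbl/day
Fraction yield = 34.9%
yield = throughput * fraction / 100
yield = 166516 * 34.9 / 100 = 58114.084

58114.084 bbl/day


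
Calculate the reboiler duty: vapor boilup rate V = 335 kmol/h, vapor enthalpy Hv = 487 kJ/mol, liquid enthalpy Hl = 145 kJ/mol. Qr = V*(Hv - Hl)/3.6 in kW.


Qr = 335 * (487 - 145) / 3.6 = 335 * 342 / 3.6 = 31820

31820 kW


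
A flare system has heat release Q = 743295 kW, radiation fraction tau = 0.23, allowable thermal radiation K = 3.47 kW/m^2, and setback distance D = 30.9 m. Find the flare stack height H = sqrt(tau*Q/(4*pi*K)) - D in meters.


tau*Q/(4*pi*K) = 0.23 * 743295 / (4 * pi * 3.47) = 3920.57
sqrt(3920.57) = 62.6145
H = 62.6145 - 30.9 = 31.71

31.71 m


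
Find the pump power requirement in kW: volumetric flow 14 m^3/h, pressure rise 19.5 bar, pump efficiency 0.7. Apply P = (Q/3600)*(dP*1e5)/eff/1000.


Q = 14 / 3600 = 0.00388889 m^3/s
P = 0.00388889 * (19.5 * 1e5) / 0.7 / 1000 = 10.83

10.83 kW


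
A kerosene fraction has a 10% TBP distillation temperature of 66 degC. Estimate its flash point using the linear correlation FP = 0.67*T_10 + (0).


FP = 0.67 * 66 + (0) = 44.22

44.22 degC


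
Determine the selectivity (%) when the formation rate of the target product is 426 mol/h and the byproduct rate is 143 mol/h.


Selectivity = desired / (desired + undesired) * 100
Total products = 426 + 143 = 569 mol/h
S = 426 / 569 * 100
= 0.7487 * 100
= 74.87 %

74.87 %


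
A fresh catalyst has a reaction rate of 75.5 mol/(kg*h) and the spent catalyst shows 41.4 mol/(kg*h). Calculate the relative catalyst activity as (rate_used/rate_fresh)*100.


Activity (%) = (rate_used / rate_fresh) * 100
rate_used = 41.4, rate_fresh = 75.5
= (41.4 / 75.5) * 100
= 0.5483 * 100 = 54.83

54.83 %


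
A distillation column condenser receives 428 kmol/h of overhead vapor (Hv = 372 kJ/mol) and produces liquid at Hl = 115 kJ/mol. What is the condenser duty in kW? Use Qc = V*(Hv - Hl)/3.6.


Qc = 428 * (372 - 115) / 3.6 = 428 * 257 / 3.6 = 30550

30550 kW


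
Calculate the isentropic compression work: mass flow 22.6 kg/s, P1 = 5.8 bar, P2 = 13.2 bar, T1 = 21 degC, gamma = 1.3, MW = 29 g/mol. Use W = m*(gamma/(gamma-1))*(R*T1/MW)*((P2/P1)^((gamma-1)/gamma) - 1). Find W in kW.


Isentropic work: W = m*(gamma/(gamma-1))*(R*T1/MW)*((P2/P1)^((gamma-1)/gamma) - 1)
T1 = 21 + 273.15 = 294.15 K
Pressure ratio = 13.2 / 5.8 = 2.27586
Exponent = (1.3 - 1)/1.3 = 0.230769
(P2/P1)^exp - 1 = 2.27586^0.230769 - 1 = 0.208977
W = 22.6 * 1.3 / 0.3 * 8.314 * 294.15 / 29 * 0.208977 = 1726

1726 kW


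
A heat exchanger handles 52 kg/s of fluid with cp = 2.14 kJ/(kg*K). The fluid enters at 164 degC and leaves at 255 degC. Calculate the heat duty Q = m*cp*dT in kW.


Q = m_dot * cp * delta_T
delta_T = 255 - 164 = 91 K
Q = 52 * 2.14 * 91
= 111.28 * 91
= 10126.48 kW

10126.48 kW


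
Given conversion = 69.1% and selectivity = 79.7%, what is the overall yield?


Overall yield = conversion (%) * selectivity (%) / 100
Conversion = 69.1%, Selectivity = 79.7%
Y = 69.1 * 79.7 / 100
= 55.0727 %

55.0727 %


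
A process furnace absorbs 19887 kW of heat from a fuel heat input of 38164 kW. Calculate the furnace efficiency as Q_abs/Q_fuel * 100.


Furnace efficiency = Q_absorbed / Q_fuel * 100
= 19887 / 38164 * 100 = 52.11

52.11 %


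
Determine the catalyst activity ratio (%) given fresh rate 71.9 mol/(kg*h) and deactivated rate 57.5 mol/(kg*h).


Activity (%) = (rate_used / rate_fresh) * 100
rate_used = 57.5, rate_fresh = 71.9
= (57.5 / 71.9) * 100
= 0.7997 * 100 = 79.97

79.97 %


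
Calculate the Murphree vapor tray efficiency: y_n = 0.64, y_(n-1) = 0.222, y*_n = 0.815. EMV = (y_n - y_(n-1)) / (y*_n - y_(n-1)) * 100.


Murphree vapor efficiency: EMV = (y_n - y_(n-1)) / (y*_n - y_(n-1)) * 100
EMV = (0.64 - 0.222) / (0.815 - 0.222) * 100 = 0.418 / 0.593 * 100 = 70.49

70.49 %


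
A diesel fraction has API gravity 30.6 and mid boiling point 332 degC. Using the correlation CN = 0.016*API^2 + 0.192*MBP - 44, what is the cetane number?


CN = 0.016 * 30.6^2 + 0.192 * 332 - 44
CN = 14.98176 + 63.744 - 44 = 34.72576

34.72576


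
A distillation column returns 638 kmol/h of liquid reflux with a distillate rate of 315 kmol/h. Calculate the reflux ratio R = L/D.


Reflux ratio definition: R = L / D (liquid returned / distillate withdrawn)
L = 638 kmol/h, D = 315 kmol/h
R = 638 / 315 = 2.025

2.025


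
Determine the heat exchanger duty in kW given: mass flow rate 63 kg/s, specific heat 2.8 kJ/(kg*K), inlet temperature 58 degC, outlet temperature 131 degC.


Q = m_dot * cp * delta_T
delta_T = 131 - 58 = 73 K
Q = 63 * 2.8 * 73
= 176.4 * 73
= 12877.2 kW

12877.2 kW


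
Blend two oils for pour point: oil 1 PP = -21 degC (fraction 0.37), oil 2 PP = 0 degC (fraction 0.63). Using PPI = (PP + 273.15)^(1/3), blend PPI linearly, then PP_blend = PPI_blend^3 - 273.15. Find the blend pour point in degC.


PPI_1 = (-21 + 273.15)^(1/3) = 6.317613
PPI_2 = (0 + 273.15)^(1/3) = 6.488342
PPI_blend = 0.37 * 6.317613 + 0.63 * 6.488342 = 6.425172
PP_blend = 6.425172^3 - 273.15 = 265.2493 - 273.15 = -7.9

-7.9 degC


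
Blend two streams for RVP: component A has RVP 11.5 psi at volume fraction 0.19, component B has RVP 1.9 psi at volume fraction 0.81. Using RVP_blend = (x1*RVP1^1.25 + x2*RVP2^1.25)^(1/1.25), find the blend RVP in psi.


Chevron index: RVP_blend = (sum xi*RVPi^1.25)^(1/1.25)
RVP^1.25 terms: 0.19 * 11.5^1.25 + 0.81 * 1.9^1.25 = 5.83057
RVP_blend = 5.83057^(1/1.25) = 4.098

4.098 psi


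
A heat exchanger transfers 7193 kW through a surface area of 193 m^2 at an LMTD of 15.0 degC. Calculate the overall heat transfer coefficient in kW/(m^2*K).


From Q = U*A*LMTD, U = Q / (A * LMTD)
U = 7193 / (193 * 15.0) = 7193 / 2895 = 2.485

2.485 kW/(m^2*K)


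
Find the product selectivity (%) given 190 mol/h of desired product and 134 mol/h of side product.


Selectivity = desired / (desired + undesired) * 100
Total products = 190 + 134 = 324 mol/h
S = 190 / 324 * 100
= 0.5864 * 100
= 58.64 %

58.64 %


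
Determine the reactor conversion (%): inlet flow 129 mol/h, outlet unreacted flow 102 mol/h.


X = (F_in - F_out) / F_in * 100
Moles reacted = 129 - 102 = 27
X = 27 / 129 * 100
= 0.2093 * 100
= 20.93 %

20.93 %


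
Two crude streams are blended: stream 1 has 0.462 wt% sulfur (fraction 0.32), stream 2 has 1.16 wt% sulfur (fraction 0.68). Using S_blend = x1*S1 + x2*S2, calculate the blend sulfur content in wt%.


Linear sulfur blending: S_blend = x1*S1 + x2*S2
Contribution 1: 0.32 * 0.462 = 0.14784 wt%
Contribution 2: 0.68 * 1.16 = 0.7888 wt%
S_blend = 0.14784 + 0.7888 = 0.93664

0.93664 wt%


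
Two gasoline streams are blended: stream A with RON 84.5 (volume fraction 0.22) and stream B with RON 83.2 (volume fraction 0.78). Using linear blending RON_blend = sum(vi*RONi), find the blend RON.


Linear blending: RON_blend = sum(vi * RONi)
Contribution 1: 0.22 * 84.5 = 18.59
Contribution 2: 0.78 * 83.2 = 64.896
RON_blend = 18.59 + 64.896 = 83.486

83.486


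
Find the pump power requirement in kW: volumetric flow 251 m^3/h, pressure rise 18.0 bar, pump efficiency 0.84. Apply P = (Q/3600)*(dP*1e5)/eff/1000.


Q = 251 / 3600 = 0.0697222 m^3/s
P = 0.0697222 * (18.0 * 1e5) / 0.84 / 1000 = 149.4

149.4 kW


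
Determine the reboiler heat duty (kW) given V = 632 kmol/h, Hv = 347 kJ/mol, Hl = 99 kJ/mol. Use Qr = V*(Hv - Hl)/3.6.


Qr = 632 * (347 - 99) / 3.6 = 632 * 248 / 3.6 = 43540

43540 kW


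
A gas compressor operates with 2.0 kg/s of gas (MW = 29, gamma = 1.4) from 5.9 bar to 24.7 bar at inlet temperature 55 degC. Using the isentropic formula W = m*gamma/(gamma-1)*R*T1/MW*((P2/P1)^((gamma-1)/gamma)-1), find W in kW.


Isentropic work: W = m*(gamma/(gamma-1))*(R*T1/MW)*((P2/P1)^((gamma-1)/gamma) - 1)
T1 = 55 + 273.15 = 328.15 K
Pressure ratio = 24.7 / 5.9 = 4.18644
Exponent = (1.4 - 1)/1.4 = 0.285714
(P2/P1)^exp - 1 = 4.18644^0.285714 - 1 = 0.505462
W = 2.0 * 1.4 / 0.4 * 8.314 * 328.15 / 29 * 0.505462 = 332.9

332.9 kW


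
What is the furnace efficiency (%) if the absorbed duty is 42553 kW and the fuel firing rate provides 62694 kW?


Furnace efficiency = Q_absorbed / Q_fuel * 100
= 42553 / 62694 * 100 = 67.87

67.87 %


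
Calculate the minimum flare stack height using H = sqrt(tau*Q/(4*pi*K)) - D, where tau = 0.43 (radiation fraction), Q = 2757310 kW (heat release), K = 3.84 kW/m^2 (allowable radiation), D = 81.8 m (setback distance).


tau*Q/(4*pi*K) = 0.43 * 2757310 / (4 * pi * 3.84) = 24570.4
sqrt(24570.4) = 156.749
H = 156.749 - 81.8 = 74.95

74.95 m


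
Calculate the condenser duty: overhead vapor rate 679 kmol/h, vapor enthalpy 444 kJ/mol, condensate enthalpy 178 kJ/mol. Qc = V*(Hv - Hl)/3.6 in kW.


Qc = 679 * (444 - 178) / 3.6 = 679 * 266 / 3.6 = 50170

50170 kW


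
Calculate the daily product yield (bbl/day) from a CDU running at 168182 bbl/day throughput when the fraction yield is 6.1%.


Crude throughput = 168182 bbl/day
Fraction yield = 6.1%
yield = throughput * fraction / 100
yield = 168182 * 6.1 / 100 = 10259.102

10259.102 bbl/day


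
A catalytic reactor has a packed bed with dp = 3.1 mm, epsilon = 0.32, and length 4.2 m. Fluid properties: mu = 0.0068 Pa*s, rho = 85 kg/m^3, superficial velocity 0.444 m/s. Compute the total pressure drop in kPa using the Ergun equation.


dp = 3.1 mm = 0.0031 m
Viscous term = 150*0.0068*0.444*(1-0.32)^2 / (0.0031^2*0.32^3) = 665009
Inertial term = 1.75*85*0.444^2*(1-0.32) / (0.0031*0.32^3) = 196300
dP/L = 665009 + 196300 = 861309 Pa/m
dP = 861309 * 4.2 / 1000 = 3617 kPa

3617 kPa


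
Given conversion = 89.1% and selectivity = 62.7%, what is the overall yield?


Overall yield = conversion (%) * selectivity (%) / 100
Conversion = 89.1%, Selectivity = 62.7%
Y = 89.1 * 62.7 / 100
= 55.8657 %

55.8657 %


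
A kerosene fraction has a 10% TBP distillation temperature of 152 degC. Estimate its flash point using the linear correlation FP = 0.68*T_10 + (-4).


FP = 0.68 * 152 + (-4) = 99.36

99.36 degC


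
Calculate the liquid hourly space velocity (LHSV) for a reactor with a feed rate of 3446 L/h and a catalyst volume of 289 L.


LHSV = volumetric feed rate / catalyst volume
= 3446 L/h / 289 L
= 11.92 h^-1

11.92 h^-1


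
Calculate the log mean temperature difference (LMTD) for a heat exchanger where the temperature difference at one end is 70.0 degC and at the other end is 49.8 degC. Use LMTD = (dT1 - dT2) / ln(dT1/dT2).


LMTD = (dT1 - dT2) / ln(dT1/dT2)
= (70.0 - 49.8) / ln(70.0 / 49.8) = 20.2 / 0.34048 = 59.33

59.33 degC


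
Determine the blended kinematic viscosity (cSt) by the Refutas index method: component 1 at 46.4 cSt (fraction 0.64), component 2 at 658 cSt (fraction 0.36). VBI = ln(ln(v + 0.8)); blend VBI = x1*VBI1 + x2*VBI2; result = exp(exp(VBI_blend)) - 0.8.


Refutas method: VBN_i = 14.534*ln(ln(visc_i + 0.8)) + 10.975, blended linearly by mass fraction; since VBN is linear in VBI_i = ln(ln(visc_i + 0.8)) and the fractions sum to 1, blend VBI directly: visc = exp(exp(VBI_blend)) - 0.8
VBI_1 = ln(ln(46.4 + 0.8)) = 1.34921
VBI_2 = ln(ln(658 + 0.8)) = 1.87033
VBI_blend = 0.64 * 1.34921 + 0.36 * 1.87033 = 1.53681
visc_blend = exp(exp(1.53681)) - 0.8 = 103.8

103.8 cSt


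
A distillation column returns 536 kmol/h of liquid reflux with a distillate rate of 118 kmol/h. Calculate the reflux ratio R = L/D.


Reflux ratio definition: R = L / D (liquid returned / distillate withdrawn)
L = 536 kmol/h, D = 118 kmol/h
R = 536 / 118 = 4.542

4.542


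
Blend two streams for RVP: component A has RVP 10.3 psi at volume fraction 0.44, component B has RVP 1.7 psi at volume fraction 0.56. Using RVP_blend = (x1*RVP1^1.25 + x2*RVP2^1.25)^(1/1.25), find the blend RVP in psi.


Chevron index: RVP_blend = (sum xi*RVPi^1.25)^(1/1.25)
RVP^1.25 terms: 0.44 * 10.3^1.25 + 0.56 * 1.7^1.25 = 9.20599
RVP_blend = 9.20599^(1/1.25) = 5.905

5.905 psi


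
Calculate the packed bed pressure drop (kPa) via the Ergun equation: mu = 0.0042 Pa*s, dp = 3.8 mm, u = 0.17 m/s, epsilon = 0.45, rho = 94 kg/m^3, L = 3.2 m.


dp = 3.8 mm = 0.0038 m
Viscous term = 150*0.0042*0.17*(1-0.45)^2 / (0.0038^2*0.45^3) = 24621.3
Inertial term = 1.75*94*0.17^2*(1-0.45) / (0.0038*0.45^3) = 7551.01
dP/L = 24621.3 + 7551.01 = 32172.3 Pa/m
dP = 32172.3 * 3.2 / 1000 = 103.0 kPa

103.0 kPa


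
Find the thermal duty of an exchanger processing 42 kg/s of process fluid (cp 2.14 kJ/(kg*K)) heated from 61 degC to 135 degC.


Q = m_dot * cp * delta_T
delta_T = 135 - 61 = 74 K
Q = 42 * 2.14 * 74
= 89.88 * 74
= 6651.12 kW

6651.12 kW


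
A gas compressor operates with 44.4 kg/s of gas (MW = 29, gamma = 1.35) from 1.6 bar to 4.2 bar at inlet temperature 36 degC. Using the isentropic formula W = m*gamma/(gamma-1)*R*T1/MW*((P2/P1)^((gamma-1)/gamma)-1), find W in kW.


Isentropic work: W = m*(gamma/(gamma-1))*(R*T1/MW)*((P2/P1)^((gamma-1)/gamma) - 1)
T1 = 36 + 273.15 = 309.15 K
Pressure ratio = 4.2 / 1.6 = 2.625
Exponent = (1.35 - 1)/1.35 = 0.259259
(P2/P1)^exp - 1 = 2.625^0.259259 - 1 = 0.28429
W = 44.4 * 1.35 / 0.35 * 8.314 * 309.15 / 29 * 0.28429 = 4315

4315 kW


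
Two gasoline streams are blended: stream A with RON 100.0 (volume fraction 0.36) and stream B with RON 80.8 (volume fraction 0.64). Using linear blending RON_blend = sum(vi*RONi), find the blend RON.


Linear blending: RON_blend = sum(vi * RONi)
Contribution 1: 0.36 * 100.0 = 36
Contribution 2: 0.64 * 80.8 = 51.712
RON_blend = 36 + 51.712 = 87.712

87.712


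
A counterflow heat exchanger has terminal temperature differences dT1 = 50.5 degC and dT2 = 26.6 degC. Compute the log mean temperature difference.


LMTD = (dT1 - dT2) / ln(dT1/dT2)
= (50.5 - 26.6) / ln(50.5 / 26.6) = 23.9 / 0.641062 = 37.28

37.28 degC


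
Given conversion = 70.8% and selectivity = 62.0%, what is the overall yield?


Overall yield = conversion (%) * selectivity (%) / 100
Conversion = 70.8%, Selectivity = 62.0%
Y = 70.8 * 62.0 / 100
= 43.896 %

43.896 %


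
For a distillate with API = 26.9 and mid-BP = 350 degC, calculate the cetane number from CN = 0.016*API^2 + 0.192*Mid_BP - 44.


CN = 0.016 * 26.9^2 + 0.192 * 350 - 44
CN = 11.57776 + 67.2 - 44 = 34.77776

34.77776


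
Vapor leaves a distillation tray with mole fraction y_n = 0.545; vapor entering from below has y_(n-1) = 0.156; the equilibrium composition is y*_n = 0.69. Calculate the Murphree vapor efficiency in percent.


Murphree vapor efficiency: EMV = (y_n - y_(n-1)) / (y*_n - y_(n-1)) * 100
EMV = (0.545 - 0.156) / (0.69 - 0.156) * 100 = 0.389 / 0.534 * 100 = 72.85

72.85 %


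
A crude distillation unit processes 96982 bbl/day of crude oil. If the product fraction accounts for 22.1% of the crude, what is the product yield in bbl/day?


Crude throughput = 96982 bbl/day
Fraction yield = 22.1%
yield = throughput * fraction / 100
yield = 96982 * 22.1 / 100 = 21433.022

21433.022 bbl/day


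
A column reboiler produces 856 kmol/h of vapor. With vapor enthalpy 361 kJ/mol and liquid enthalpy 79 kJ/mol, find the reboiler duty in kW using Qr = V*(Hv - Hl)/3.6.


Qr = 856 * (361 - 79) / 3.6 = 856 * 282 / 3.6 = 67050

67050 kW


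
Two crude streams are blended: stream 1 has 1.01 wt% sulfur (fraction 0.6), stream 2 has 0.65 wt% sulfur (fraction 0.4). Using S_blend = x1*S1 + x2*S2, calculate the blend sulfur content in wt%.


Linear sulfur blending: S_blend = x1*S1 + x2*S2
Contribution 1: 0.6 * 1.01 = 0.606 wt%
Contribution 2: 0.4 * 0.65 = 0.26 wt%
S_blend = 0.606 + 0.26 = 0.866

0.866 wt%


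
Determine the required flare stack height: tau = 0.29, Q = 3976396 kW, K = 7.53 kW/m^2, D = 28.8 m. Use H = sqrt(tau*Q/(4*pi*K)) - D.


tau*Q/(4*pi*K) = 0.29 * 3976396 / (4 * pi * 7.53) = 12186.6
sqrt(12186.6) = 110.393
H = 110.393 - 28.8 = 81.59

81.59 m


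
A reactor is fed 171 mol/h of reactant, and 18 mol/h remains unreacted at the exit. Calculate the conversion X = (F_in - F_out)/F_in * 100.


X = (F_in - F_out) / F_in * 100
Moles reacted = 171 - 18 = 153
X = 153 / 171 * 100
= 0.8947 * 100
= 89.47 %

89.47 %


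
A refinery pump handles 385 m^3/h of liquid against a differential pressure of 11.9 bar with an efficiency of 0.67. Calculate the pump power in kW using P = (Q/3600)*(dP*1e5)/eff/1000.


Q = 385 / 3600 = 0.106944 m^3/s
P = 0.106944 * (11.9 * 1e5) / 0.67 / 1000 = 189.9

189.9 kW


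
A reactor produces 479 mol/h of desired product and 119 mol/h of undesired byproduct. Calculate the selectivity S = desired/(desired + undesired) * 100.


Selectivity = desired / (desired + undesired) * 100
Total products = 479 + 119 = 598 mol/h
S = 479 / 598 * 100
= 0.8010 * 100
= 80.10 %

80.10 %


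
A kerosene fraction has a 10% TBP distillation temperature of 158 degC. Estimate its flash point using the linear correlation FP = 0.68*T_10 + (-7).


FP = 0.68 * 158 + (-7) = 100.44

100.44 degC


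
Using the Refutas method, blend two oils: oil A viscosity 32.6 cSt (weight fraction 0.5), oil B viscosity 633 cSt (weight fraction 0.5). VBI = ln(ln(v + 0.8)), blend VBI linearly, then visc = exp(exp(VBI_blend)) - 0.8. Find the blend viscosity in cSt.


Refutas method: VBN_i = 14.534*ln(ln(visc_i + 0.8)) + 10.975, blended linearly by mass fraction; since VBN is linear in VBI_i = ln(ln(visc_i + 0.8)) and the fractions sum to 1, blend VBI directly: visc = exp(exp(VBI_blend)) - 0.8
VBI_1 = ln(ln(32.6 + 0.8)) = 1.2552
VBI_2 = ln(ln(633 + 0.8)) = 1.86435
VBI_blend = 0.5 * 1.2552 + 0.5 * 1.86435 = 1.55978
visc_blend = exp(exp(1.55978)) - 0.8 = 115.7

115.7 cSt


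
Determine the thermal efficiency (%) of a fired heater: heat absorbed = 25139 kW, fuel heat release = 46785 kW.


Furnace efficiency = Q_absorbed / Q_fuel * 100
= 25139 / 46785 * 100 = 53.73

53.73 %


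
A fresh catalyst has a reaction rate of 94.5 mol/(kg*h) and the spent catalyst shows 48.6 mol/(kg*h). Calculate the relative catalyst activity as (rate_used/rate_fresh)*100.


Activity (%) = (rate_used / rate_fresh) * 100
rate_used = 48.6, rate_fresh = 94.5
= (48.6 / 94.5) * 100
= 0.5143 * 100 = 51.43

51.43 %


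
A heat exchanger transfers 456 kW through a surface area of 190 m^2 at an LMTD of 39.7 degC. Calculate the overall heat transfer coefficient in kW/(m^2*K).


From Q = U*A*LMTD, U = Q / (A * LMTD)
U = 456 / (190 * 39.7) = 456 / 7543 = 0.06045

0.06045 kW/(m^2*K)


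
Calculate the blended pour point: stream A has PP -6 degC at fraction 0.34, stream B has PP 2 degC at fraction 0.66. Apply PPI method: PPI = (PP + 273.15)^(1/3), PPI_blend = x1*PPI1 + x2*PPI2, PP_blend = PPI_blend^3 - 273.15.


PPI_1 = (-6 + 273.15)^(1/3) = 6.440482
PPI_2 = (2 + 273.15)^(1/3) = 6.504139
PPI_blend = 0.34 * 6.440482 + 0.66 * 6.504139 = 6.482496
PP_blend = 6.482496^3 - 273.15 = 272.4123 - 273.15 = -0.74

-0.74 degC


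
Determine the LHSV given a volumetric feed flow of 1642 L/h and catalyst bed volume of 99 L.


LHSV = volumetric feed rate / catalyst volume
= 1642 L/h / 99 L
= 16.59 h^-1

16.59 h^-1


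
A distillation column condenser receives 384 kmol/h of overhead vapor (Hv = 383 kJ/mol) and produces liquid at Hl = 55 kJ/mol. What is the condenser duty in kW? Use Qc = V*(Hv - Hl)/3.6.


Qc = 384 * (383 - 55) / 3.6 = 384 * 328 / 3.6 = 34990

34990 kW


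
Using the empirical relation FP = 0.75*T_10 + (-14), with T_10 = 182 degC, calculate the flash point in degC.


FP = 0.75 * 182 + (-14) = 122.5

122.5 degC


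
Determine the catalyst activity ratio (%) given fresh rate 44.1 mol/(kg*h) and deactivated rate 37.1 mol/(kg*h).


Activity (%) = (rate_used / rate_fresh) * 100
rate_used = 37.1, rate_fresh = 44.1
= (37.1 / 44.1) * 100
= 0.8413 * 100 = 84.13

84.13 %


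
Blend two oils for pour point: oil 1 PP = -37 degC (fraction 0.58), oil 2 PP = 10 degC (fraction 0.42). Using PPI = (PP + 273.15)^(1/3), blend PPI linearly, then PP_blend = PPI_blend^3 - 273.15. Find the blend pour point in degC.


PPI_1 = (-37 + 273.15)^(1/3) = 6.181056
PPI_2 = (10 + 273.15)^(1/3) = 6.566574
PPI_blend = 0.58 * 6.181056 + 0.42 * 6.566574 = 6.342974
PP_blend = 6.342974^3 - 273.15 = 255.1989 - 273.15 = -17.95

-17.95 degC


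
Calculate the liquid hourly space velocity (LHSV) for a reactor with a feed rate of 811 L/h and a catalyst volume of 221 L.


LHSV = volumetric feed rate / catalyst volume
= 811 L/h / 221 L
= 3.670 h^-1

3.670 h^-1


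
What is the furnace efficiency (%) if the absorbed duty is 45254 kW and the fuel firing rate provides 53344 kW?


Furnace efficiency = Q_absorbed / Q_fuel * 100
= 45254 / 53344 * 100 = 84.83

84.83 %


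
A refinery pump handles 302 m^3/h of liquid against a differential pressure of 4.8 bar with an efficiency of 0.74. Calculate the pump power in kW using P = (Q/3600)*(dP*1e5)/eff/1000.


Q = 302 / 3600 = 0.0838889 m^3/s
P = 0.0838889 * (4.8 * 1e5) / 0.74 / 1000 = 54.41

54.41 kW


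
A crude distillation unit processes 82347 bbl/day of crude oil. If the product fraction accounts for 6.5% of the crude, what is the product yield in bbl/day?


Crude throughput = 82347 bbl/day
Fraction yield = 6.5%
yield = throughput * fraction / 100
yield = 82347 * 6.5 / 100 = 5352.555

5352.555 bbl/day


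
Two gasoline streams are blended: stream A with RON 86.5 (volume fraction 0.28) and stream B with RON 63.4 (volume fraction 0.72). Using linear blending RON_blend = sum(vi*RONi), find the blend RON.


Linear blending: RON_blend = sum(vi * RONi)
Contribution 1: 0.28 * 86.5 = 24.22
Contribution 2: 0.72 * 63.4 = 45.648
RON_blend = 24.22 + 45.648 = 69.868

69.868


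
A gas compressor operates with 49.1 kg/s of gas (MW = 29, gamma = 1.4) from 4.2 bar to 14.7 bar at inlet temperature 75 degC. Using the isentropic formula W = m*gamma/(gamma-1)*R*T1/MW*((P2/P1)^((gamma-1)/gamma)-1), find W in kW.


Isentropic work: W = m*(gamma/(gamma-1))*(R*T1/MW)*((P2/P1)^((gamma-1)/gamma) - 1)
T1 = 75 + 273.15 = 348.15 K
Pressure ratio = 14.7 / 4.2 = 3.5
Exponent = (1.4 - 1)/1.4 = 0.285714
(P2/P1)^exp - 1 = 3.5^0.285714 - 1 = 0.430368
W = 49.1 * 1.4 / 0.4 * 8.314 * 348.15 / 29 * 0.430368 = 7382

7382 kW


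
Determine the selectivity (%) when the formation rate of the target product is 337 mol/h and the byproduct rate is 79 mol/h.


Selectivity = desired / (desired + undesired) * 100
Total products = 337 + 79 = 416 mol/h
S = 337 / 416 * 100
= 0.8101 * 100
= 81.01 %

81.01 %


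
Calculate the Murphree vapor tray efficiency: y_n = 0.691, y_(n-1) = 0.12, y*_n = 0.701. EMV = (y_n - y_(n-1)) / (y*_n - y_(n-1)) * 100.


Murphree vapor efficiency: EMV = (y_n - y_(n-1)) / (y*_n - y_(n-1)) * 100
EMV = (0.691 - 0.12) / (0.701 - 0.12) * 100 = 0.571 / 0.581 * 100 = 98.28

98.28 %


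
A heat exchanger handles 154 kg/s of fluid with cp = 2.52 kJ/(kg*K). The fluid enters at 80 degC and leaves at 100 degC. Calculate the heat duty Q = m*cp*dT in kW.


Q = m_dot * cp * delta_T
delta_T = 100 - 80 = 20 K
Q = 154 * 2.52 * 20
= 388.08 * 20
= 7761.6 kW

7761.6 kW


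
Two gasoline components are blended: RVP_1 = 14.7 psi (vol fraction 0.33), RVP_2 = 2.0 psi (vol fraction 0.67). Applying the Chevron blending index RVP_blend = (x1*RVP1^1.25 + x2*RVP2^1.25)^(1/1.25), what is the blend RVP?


Chevron index: RVP_blend = (sum xi*RVPi^1.25)^(1/1.25)
RVP^1.25 terms: 0.33 * 14.7^1.25 + 0.67 * 2.0^1.25 = 11.0922
RVP_blend = 11.0922^(1/1.25) = 6.855

6.855 psi


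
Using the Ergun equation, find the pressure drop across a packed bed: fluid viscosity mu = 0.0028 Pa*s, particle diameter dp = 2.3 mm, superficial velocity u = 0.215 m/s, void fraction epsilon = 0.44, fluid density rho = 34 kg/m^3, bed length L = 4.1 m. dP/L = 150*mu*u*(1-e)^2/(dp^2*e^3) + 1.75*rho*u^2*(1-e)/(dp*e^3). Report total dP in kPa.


dp = 2.3 mm = 0.0023 m
Viscous term = 150*0.0028*0.215*(1-0.44)^2 / (0.0023^2*0.44^3) = 62842
Inertial term = 1.75*34*0.215^2*(1-0.44) / (0.0023*0.44^3) = 7861.33
dP/L = 62842 + 7861.33 = 70703.3 Pa/m
dP = 70703.3 * 4.1 / 1000 = 289.9 kPa

289.9 kPa


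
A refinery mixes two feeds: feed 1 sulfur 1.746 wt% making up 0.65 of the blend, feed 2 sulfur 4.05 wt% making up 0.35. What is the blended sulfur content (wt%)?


Linear sulfur blending: S_blend = x1*S1 + x2*S2
Contribution 1: 0.65 * 1.746 = 1.1349 wt%
Contribution 2: 0.35 * 4.05 = 1.4175 wt%
S_blend = 1.1349 + 1.4175 = 2.5524

2.5524 wt%


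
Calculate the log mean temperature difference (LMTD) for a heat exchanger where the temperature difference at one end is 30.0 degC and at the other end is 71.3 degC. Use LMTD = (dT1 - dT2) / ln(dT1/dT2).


LMTD = (dT1 - dT2) / ln(dT1/dT2)
= (30.0 - 71.3) / ln(30.0 / 71.3) = -41.3 / -0.865699 = 47.71

47.71 degC


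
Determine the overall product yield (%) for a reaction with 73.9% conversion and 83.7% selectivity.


Overall yield = conversion (%) * selectivity (%) / 100
Conversion = 73.9%, Selectivity = 83.7%
Y = 73.9 * 83.7 / 100
= 61.8543 %

61.8543 %


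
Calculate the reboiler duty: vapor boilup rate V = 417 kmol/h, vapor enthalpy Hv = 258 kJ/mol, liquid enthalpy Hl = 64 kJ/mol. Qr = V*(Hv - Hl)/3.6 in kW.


Qr = 417 * (258 - 64) / 3.6 = 417 * 194 / 3.6 = 22470

22470 kW


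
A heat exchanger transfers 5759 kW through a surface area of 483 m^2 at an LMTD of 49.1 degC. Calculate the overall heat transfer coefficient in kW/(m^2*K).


From Q = U*A*LMTD, U = Q / (A * LMTD)
U = 5759 / (483 * 49.1) = 5759 / 23715.3 = 0.2428

0.2428 kW/(m^2*K)


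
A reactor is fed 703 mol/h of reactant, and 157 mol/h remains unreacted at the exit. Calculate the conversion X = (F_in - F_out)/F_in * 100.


X = (F_in - F_out) / F_in * 100
Moles reacted = 703 - 157 = 546
X = 546 / 703 * 100
= 0.7767 * 100
= 77.67 %

77.67 %


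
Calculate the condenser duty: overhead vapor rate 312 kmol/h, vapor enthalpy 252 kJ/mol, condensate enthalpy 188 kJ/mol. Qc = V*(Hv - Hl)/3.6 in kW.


Qc = 312 * (252 - 188) / 3.6 = 312 * 64 / 3.6 = 5547

5547 kW


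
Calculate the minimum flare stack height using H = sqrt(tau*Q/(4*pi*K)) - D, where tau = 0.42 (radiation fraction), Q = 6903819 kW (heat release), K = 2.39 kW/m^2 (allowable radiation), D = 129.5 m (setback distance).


tau*Q/(4*pi*K) = 0.42 * 6903819 / (4 * pi * 2.39) = 96545.3
sqrt(96545.3) = 310.717
H = 310.717 - 129.5 = 181.2

181.2 m


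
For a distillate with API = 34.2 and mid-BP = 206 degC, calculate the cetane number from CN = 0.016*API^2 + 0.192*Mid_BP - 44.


CN = 0.016 * 34.2^2 + 0.192 * 206 - 44
CN = 18.71424 + 39.552 - 44 = 14.26624

14.26624


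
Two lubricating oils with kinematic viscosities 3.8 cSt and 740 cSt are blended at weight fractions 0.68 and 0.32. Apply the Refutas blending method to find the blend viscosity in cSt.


Refutas method: VBN_i = 14.534*ln(ln(visc_i + 0.8)) + 10.975, blended linearly by mass fraction; since VBN is linear in VBI_i = ln(ln(visc_i + 0.8)) and the fractions sum to 1, blend VBI directly: visc = exp(exp(VBI_blend)) - 0.8
VBI_1 = ln(ln(3.8 + 0.8)) = 0.422687
VBI_2 = ln(ln(740 + 0.8)) = 1.88824
VBI_blend = 0.68 * 0.422687 + 0.32 * 1.88824 = 0.891664
visc_blend = exp(exp(0.891664)) - 0.8 = 10.66

10.66 cSt


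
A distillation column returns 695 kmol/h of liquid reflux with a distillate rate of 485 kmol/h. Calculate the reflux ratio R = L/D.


Reflux ratio definition: R = L / D (liquid returned / distillate withdrawn)
L = 695 kmol/h, D = 485 kmol/h
R = 695 / 485 = 1.433

1.433


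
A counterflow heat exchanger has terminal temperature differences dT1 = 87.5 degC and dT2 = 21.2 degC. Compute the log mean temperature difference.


LMTD = (dT1 - dT2) / ln(dT1/dT2)
= (87.5 - 21.2) / ln(87.5 / 21.2) = 66.3 / 1.41764 = 46.77

46.77 degC


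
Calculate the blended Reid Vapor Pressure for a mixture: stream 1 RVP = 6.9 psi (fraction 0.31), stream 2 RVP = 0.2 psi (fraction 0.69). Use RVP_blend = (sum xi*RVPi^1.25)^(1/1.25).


Chevron index: RVP_blend = (sum xi*RVPi^1.25)^(1/1.25)
RVP^1.25 terms: 0.31 * 6.9^1.25 + 0.69 * 0.2^1.25 = 3.55904
RVP_blend = 3.55904^(1/1.25) = 2.761

2.761 psi


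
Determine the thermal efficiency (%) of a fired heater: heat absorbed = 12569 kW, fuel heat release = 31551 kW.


Furnace efficiency = Q_absorbed / Q_fuel * 100
= 12569 / 31551 * 100 = 39.84

39.84 %


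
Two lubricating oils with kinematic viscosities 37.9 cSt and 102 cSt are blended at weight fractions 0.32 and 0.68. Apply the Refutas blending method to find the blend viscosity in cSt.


Refutas method: VBN_i = 14.534*ln(ln(visc_i + 0.8)) + 10.975, blended linearly by mass fraction; since VBN is linear in VBI_i = ln(ln(visc_i + 0.8)) and the fractions sum to 1, blend VBI directly: visc = exp(exp(VBI_blend)) - 0.8
VBI_1 = ln(ln(37.9 + 0.8)) = 1.29633
VBI_2 = ln(ln(102 + 0.8)) = 1.53316
VBI_blend = 0.32 * 1.29633 + 0.68 * 1.53316 = 1.45737
visc_blend = exp(exp(1.45737)) - 0.8 = 72.51

72.51 cSt


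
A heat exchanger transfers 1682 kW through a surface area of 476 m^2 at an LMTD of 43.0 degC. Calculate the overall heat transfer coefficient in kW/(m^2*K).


From Q = U*A*LMTD, U = Q / (A * LMTD)
U = 1682 / (476 * 43.0) = 1682 / 20468 = 0.08218

0.08218 kW/(m^2*K)


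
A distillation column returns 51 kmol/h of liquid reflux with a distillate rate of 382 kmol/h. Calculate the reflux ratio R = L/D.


Reflux ratio definition: R = L / D (liquid returned / distillate withdrawn)
L = 51 kmol/h, D = 382 kmol/h
R = 51 / 382 = 0.1335

0.1335


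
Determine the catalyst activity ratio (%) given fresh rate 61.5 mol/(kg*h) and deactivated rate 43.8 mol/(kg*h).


Activity (%) = (rate_used / rate_fresh) * 100
rate_used = 43.8, rate_fresh = 61.5
= (43.8 / 61.5) * 100
= 0.7122 * 100 = 71.22

71.22 %


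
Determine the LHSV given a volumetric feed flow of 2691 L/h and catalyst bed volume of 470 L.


LHSV = volumetric feed rate / catalyst volume
= 2691 L/h / 470 L
= 5.726 h^-1

5.726 h^-1


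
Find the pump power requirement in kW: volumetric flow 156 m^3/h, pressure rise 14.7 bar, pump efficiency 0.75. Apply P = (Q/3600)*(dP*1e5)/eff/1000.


Q = 156 / 3600 = 0.0433333 m^3/s
P = 0.0433333 * (14.7 * 1e5) / 0.75 / 1000 = 84.93

84.93 kW


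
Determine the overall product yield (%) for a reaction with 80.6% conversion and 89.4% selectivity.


Overall yield = conversion (%) * selectivity (%) / 100
Conversion = 80.6%, Selectivity = 89.4%
Y = 80.6 * 89.4 / 100
= 72.0564 %

72.0564 %


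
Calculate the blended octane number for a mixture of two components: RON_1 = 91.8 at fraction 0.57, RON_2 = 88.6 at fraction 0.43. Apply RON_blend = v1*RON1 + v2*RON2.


Linear blending: RON_blend = sum(vi * RONi)
Contribution 1: 0.57 * 91.8 = 52.326
Contribution 2: 0.43 * 88.6 = 38.098
RON_blend = 52.326 + 38.098 = 90.424

90.424


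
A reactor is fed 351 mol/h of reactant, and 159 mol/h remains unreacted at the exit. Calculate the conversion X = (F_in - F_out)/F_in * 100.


X = (F_in - F_out) / F_in * 100
Moles reacted = 351 - 159 = 192
X = 192 / 351 * 100
= 0.5470 * 100
= 54.70 %

54.70 %


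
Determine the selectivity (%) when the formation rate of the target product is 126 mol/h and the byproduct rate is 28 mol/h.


Selectivity = desired / (desired + undesired) * 100
Total products = 126 + 28 = 154 mol/h
S = 126 / 154 * 100
= 0.8182 * 100
= 81.82 %

81.82 %
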